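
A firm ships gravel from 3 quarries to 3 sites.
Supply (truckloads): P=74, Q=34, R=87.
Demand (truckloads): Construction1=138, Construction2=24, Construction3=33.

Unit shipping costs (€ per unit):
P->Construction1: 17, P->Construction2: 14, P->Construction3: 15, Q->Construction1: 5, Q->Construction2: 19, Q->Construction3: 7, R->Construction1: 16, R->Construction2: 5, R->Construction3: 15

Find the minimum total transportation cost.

One minimum-cost allocation:
  P->Construction1: 41 × €17 = €697
  P->Construction3: 33 × €15 = €495
  Q->Construction1: 34 × €5 = €170
  R->Construction1: 63 × €16 = €1008
  R->Construction2: 24 × €5 = €120
Total = 697 + 495 + 170 + 1008 + 120 = €2490.
(Supply check: P ships 74; Q ships 34; R ships 87.)

2490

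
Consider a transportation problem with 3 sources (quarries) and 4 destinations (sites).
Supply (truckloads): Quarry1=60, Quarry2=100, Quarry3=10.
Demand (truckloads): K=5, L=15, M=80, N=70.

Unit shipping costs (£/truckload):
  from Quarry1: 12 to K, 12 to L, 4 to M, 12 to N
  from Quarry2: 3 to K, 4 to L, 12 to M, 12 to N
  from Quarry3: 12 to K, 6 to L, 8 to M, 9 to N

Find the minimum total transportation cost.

One minimum-cost allocation:
  Quarry1–M: 60 × £4 = £240
  Quarry2–K: 5 × £3 = £15
  Quarry2–L: 15 × £4 = £60
  Quarry2–M: 10 × £12 = £120
  Quarry2–N: 70 × £12 = £840
  Quarry3–M: 10 × £8 = £80
Total = 240 + 15 + 60 + 120 + 840 + 80 = £1355.

1355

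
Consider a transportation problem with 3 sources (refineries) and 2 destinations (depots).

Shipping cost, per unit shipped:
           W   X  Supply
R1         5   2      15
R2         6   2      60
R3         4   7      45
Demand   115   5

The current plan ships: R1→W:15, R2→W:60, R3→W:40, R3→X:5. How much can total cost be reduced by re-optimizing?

35

Current plan cost = 15·5 + 60·6 + 40·4 + 5·7 = 630.
Optimal plan:
  R1→W: 15 × 5 = 75
  R2→W: 55 × 6 = 330
  R2→X: 5 × 2 = 10
  R3→W: 45 × 4 = 180
Optimal cost = 595.
Saving = 630 − 595 = 35.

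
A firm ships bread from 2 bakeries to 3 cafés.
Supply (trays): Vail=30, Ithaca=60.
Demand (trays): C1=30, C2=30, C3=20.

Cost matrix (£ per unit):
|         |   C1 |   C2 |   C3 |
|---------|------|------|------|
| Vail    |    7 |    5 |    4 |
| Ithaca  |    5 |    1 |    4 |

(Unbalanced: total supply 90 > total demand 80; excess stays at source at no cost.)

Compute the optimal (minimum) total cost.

One minimum-cost allocation:
  Vail→C3: 20 trays
  Ithaca→C1: 30 trays
  Ithaca→C2: 30 trays
Total cost = £260.
(Supply check: Vail ships 20; Ithaca ships 60.)

260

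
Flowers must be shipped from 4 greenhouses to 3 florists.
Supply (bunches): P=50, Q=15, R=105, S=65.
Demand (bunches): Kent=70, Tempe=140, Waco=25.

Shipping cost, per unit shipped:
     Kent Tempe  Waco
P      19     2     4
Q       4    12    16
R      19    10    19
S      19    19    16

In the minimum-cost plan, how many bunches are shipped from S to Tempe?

0

Solving gives:
  P–Tempe: 35 × 2 = 70
  P–Waco: 15 × 4 = 60
  Q–Kent: 15 × 4 = 60
  R–Tempe: 105 × 10 = 1050
  S–Kent: 55 × 19 = 1045
  S–Waco: 10 × 16 = 160
Total cost = 2445.
The route S→Tempe is not used.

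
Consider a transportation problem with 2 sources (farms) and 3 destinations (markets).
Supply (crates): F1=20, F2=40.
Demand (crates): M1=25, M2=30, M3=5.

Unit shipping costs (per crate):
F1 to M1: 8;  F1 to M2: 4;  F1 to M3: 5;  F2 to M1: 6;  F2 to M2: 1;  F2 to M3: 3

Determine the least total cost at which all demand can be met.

235

A cheapest plan:
  F1→M1: 20 × 8 = 160
  F2→M1: 5 × 6 = 30
  F2→M2: 30 × 1 = 30
  F2→M3: 5 × 3 = 15
Total = 160 + 30 + 30 + 15 = 235.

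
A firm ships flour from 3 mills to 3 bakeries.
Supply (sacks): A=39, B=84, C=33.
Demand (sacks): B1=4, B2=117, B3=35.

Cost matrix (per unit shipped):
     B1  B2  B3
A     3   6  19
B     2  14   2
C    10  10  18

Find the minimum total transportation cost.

Optimal allocation:
  A to B2: 39 × 6 = 234
  B to B1: 4 × 2 = 8
  B to B2: 45 × 14 = 630
  B to B3: 35 × 2 = 70
  C to B2: 33 × 10 = 330
Total = 234 + 8 + 630 + 70 + 330 = 1272.

1272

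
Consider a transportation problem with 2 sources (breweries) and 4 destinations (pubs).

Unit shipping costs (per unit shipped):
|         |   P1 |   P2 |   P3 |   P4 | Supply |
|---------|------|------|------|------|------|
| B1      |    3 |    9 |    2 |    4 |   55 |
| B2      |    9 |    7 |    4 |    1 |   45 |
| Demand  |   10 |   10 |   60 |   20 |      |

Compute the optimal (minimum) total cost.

270

A cheapest plan:
  B1->P1: 10 × 3 = 30
  B1->P3: 45 × 2 = 90
  B2->P2: 10 × 7 = 70
  B2->P3: 15 × 4 = 60
  B2->P4: 20 × 1 = 20
Total = 30 + 90 + 70 + 60 + 20 = 270.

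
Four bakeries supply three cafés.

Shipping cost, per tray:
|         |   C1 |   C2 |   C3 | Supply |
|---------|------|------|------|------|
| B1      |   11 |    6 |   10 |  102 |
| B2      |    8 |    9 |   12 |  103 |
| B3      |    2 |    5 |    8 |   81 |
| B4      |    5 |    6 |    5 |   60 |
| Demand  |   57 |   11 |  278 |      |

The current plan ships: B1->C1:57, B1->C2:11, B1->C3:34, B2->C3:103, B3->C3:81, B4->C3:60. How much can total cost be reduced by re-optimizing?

399

Current plan cost = 57·11 + 11·6 + 34·10 + 103·12 + 81·8 + 60·5 = 3217.
Optimal plan:
  B1->C2: 11 trays
  B1->C3: 91 trays
  B2->C3: 103 trays
  B3->C1: 57 trays
  B3->C3: 24 trays
  B4->C3: 60 trays
Optimal cost = 2818.
Saving = 3217 − 2818 = 399.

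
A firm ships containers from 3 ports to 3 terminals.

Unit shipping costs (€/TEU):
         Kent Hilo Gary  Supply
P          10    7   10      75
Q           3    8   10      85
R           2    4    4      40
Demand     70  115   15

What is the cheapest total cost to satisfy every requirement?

1015

An optimal shipping plan:
  P->Hilo: 75 × €7 = €525
  Q->Kent: 70 × €3 = €210
  Q->Hilo: 15 × €8 = €120
  R->Hilo: 25 × €4 = €100
  R->Gary: 15 × €4 = €60
Total = 525 + 210 + 120 + 100 + 60 = €1015.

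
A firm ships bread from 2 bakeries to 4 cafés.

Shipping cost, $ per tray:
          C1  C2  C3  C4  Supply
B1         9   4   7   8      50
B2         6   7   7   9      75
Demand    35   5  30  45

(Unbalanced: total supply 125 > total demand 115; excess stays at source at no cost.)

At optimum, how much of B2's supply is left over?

10

Minimum-cost shipments:
  B1–C2: 5 × $4 = $20
  B1–C4: 45 × $8 = $360
  B2–C1: 35 × $6 = $210
  B2–C3: 30 × $7 = $210
Total cost = $800.
B2 ships 65 of its 75, leaving 10.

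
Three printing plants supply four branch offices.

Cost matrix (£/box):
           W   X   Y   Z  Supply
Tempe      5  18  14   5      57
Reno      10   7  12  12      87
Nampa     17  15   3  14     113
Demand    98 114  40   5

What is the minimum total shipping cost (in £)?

Optimal allocation:
  Tempe->W: 57 × £5 = £285
  Reno->X: 87 × £7 = £609
  Nampa->W: 41 × £17 = £697
  Nampa->X: 27 × £15 = £405
  Nampa->Y: 40 × £3 = £120
  Nampa->Z: 5 × £14 = £70
Total = 285 + 609 + 697 + 405 + 120 + 70 = £2186.

2186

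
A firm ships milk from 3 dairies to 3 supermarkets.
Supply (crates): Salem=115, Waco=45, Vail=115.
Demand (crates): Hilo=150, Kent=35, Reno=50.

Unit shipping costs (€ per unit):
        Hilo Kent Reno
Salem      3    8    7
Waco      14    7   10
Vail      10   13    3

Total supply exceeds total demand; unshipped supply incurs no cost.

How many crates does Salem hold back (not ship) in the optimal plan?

0

An optimal plan:
  Salem→Hilo: 115 crates
  Waco→Kent: 35 crates
  Vail→Hilo: 35 crates
  Vail→Reno: 50 crates
Total cost = €1090.
Salem ships 115 of its 115, leaving 0.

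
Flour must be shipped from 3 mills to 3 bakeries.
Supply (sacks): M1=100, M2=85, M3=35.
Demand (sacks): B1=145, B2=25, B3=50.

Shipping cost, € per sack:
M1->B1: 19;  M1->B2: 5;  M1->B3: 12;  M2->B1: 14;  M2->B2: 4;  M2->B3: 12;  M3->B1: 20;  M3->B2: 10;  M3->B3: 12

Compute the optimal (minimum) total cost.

Optimal allocation:
  M1→B1: 60 × €19 = €1140
  M1→B2: 25 × €5 = €125
  M1→B3: 15 × €12 = €180
  M2→B1: 85 × €14 = €1190
  M3→B3: 35 × €12 = €420
Total = 1140 + 125 + 180 + 1190 + 420 = €3055.

3055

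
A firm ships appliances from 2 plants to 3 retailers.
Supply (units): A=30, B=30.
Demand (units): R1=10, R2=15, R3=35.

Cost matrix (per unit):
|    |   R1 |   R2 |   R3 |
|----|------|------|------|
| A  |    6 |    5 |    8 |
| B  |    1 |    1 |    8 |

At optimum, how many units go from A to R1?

0

The minimum-cost plan:
  A to R3: 30 × 8 = 240
  B to R1: 10 × 1 = 10
  B to R2: 15 × 1 = 15
  B to R3: 5 × 8 = 40
Total cost = 305.
The route A→R1 is not used.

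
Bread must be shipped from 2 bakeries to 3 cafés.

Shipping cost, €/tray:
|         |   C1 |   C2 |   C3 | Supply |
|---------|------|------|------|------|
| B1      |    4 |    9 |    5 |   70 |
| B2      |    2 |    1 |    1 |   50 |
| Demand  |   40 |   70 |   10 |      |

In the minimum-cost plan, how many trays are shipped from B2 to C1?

0

Optimal shipments:
  B1 to C1: 40 × €4 = €160
  B1 to C2: 20 × €9 = €180
  B1 to C3: 10 × €5 = €50
  B2 to C2: 50 × €1 = €50
Total cost = €440.
The route B2→C1 is not used.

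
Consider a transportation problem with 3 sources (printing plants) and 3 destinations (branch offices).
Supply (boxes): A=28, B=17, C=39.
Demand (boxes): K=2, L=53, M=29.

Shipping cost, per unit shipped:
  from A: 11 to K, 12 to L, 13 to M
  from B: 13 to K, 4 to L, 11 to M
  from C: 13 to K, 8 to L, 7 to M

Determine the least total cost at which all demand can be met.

A cheapest plan:
  A->K: 2 × 11 = 22
  A->L: 26 × 12 = 312
  B->L: 17 × 4 = 68
  C->L: 10 × 8 = 80
  C->M: 29 × 7 = 203
Total = 22 + 312 + 68 + 80 + 203 = 685.

685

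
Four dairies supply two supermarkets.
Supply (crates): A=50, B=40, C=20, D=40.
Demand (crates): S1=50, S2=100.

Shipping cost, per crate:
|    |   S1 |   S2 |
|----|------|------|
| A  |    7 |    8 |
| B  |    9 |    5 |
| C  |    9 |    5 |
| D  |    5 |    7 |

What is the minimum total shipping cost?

One minimum-cost allocation:
  A to S1: 10 × 7 = 70
  A to S2: 40 × 8 = 320
  B to S2: 40 × 5 = 200
  C to S2: 20 × 5 = 100
  D to S1: 40 × 5 = 200
Total = 70 + 320 + 200 + 100 + 200 = 890.

890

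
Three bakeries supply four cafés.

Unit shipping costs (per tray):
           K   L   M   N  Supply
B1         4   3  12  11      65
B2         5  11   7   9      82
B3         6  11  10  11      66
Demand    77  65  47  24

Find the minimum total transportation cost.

A cheapest plan:
  B1 to L: 65 × 3 = 195
  B2 to K: 11 × 5 = 55
  B2 to M: 47 × 7 = 329
  B2 to N: 24 × 9 = 216
  B3 to K: 66 × 6 = 396
Total = 195 + 55 + 329 + 216 + 396 = 1191.

1191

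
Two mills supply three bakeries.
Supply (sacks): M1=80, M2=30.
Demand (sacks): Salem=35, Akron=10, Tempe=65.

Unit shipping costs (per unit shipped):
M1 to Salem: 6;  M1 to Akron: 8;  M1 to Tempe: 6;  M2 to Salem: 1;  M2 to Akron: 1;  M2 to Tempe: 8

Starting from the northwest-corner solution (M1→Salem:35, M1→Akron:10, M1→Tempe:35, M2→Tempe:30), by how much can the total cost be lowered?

230

Current plan cost = 35·6 + 10·8 + 35·6 + 30·8 = 740.
Optimal plan:
  M1->Salem: 15 sacks
  M1->Tempe: 65 sacks
  M2->Salem: 20 sacks
  M2->Akron: 10 sacks
Optimal cost = 510.
Saving = 740 − 510 = 230.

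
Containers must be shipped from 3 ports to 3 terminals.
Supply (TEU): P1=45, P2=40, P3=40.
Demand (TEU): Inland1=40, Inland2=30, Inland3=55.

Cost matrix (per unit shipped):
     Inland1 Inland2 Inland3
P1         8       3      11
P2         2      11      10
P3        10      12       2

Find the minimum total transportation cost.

415

Optimal allocation:
  P1 to Inland2: 30 × 3 = 90
  P1 to Inland3: 15 × 11 = 165
  P2 to Inland1: 40 × 2 = 80
  P3 to Inland3: 40 × 2 = 80
Total = 90 + 165 + 80 + 80 = 415.
(Supply check: P1 ships 45; P2 ships 40; P3 ships 40.)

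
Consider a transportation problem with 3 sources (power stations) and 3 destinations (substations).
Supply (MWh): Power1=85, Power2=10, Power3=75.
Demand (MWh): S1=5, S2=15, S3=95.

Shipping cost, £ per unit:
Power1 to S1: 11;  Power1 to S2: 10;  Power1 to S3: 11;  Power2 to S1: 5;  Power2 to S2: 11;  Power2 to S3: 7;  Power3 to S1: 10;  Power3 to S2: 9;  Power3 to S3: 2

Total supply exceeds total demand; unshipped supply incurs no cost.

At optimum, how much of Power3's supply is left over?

An optimal plan:
  Power1–S2: 15 × £10 = £150
  Power1–S3: 15 × £11 = £165
  Power2–S1: 5 × £5 = £25
  Power2–S3: 5 × £7 = £35
  Power3–S3: 75 × £2 = £150
Total cost = £525.
Power3 ships 75 of its 75, leaving 0.

0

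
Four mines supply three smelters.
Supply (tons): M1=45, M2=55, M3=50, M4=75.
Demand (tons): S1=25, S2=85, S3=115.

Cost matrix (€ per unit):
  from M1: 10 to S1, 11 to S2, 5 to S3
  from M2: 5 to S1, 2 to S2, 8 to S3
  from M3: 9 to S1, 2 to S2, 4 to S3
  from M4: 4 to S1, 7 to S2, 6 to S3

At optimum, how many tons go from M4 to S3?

50

Optimal shipments:
  M1 to S3: 45 tons
  M2 to S2: 55 tons
  M3 to S2: 30 tons
  M3 to S3: 20 tons
  M4 to S1: 25 tons
  M4 to S3: 50 tons
Total cost = €875.
So M4→S3 carries 50 tons.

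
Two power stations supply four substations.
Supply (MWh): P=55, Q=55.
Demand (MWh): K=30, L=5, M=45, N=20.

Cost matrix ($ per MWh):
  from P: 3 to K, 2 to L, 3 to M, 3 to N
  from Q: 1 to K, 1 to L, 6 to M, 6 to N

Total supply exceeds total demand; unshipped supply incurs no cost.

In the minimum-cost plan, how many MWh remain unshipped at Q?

10

Minimum-cost shipments:
  P→M: 45 MWh
  P→N: 10 MWh
  Q→K: 30 MWh
  Q→L: 5 MWh
  Q→N: 10 MWh
Total cost = $260.
Q ships 45 of its 55, leaving 10.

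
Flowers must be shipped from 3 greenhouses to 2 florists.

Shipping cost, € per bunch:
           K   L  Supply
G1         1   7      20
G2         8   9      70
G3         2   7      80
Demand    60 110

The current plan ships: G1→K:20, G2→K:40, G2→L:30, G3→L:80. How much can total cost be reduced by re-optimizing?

Current plan cost = 20·1 + 40·8 + 30·9 + 80·7 = €1170.
Optimal plan:
  G1–K: 20 × €1 = €20
  G2–L: 70 × €9 = €630
  G3–K: 40 × €2 = €80
  G3–L: 40 × €7 = €280
Optimal cost = €1010.
Saving = 1170 − 1010 = €160.

160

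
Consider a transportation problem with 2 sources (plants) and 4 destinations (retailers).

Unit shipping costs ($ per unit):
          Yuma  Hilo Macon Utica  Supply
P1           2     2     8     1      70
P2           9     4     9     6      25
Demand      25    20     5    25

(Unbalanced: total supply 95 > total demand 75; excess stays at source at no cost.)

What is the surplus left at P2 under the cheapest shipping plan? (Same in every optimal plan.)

Minimum-cost shipments:
  P1–Yuma: 25 × $2 = $50
  P1–Hilo: 20 × $2 = $40
  P1–Utica: 25 × $1 = $25
  P2–Macon: 5 × $9 = $45
Total cost = $160.
P2 ships 5 of its 25, leaving 20.

20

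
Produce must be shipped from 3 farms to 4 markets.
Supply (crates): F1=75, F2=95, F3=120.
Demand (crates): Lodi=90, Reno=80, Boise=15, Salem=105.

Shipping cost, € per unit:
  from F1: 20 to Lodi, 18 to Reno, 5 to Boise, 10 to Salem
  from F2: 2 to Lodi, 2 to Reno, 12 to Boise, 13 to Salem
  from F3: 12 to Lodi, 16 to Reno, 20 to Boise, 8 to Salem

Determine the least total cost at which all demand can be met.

A cheapest plan:
  F1 to Boise: 15 × €5 = €75
  F1 to Salem: 60 × €10 = €600
  F2 to Lodi: 15 × €2 = €30
  F2 to Reno: 80 × €2 = €160
  F3 to Lodi: 75 × €12 = €900
  F3 to Salem: 45 × €8 = €360
Total = 75 + 600 + 30 + 160 + 900 + 360 = €2125.

2125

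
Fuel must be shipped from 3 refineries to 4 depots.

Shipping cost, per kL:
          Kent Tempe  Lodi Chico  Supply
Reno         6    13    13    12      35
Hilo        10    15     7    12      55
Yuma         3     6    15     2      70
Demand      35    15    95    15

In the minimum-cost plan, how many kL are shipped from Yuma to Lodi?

Solving gives:
  Reno–Lodi: 35 kL
  Hilo–Lodi: 55 kL
  Yuma–Kent: 35 kL
  Yuma–Tempe: 15 kL
  Yuma–Lodi: 5 kL
  Yuma–Chico: 15 kL
Total cost = 1140.
So Yuma→Lodi carries 5 kL.

5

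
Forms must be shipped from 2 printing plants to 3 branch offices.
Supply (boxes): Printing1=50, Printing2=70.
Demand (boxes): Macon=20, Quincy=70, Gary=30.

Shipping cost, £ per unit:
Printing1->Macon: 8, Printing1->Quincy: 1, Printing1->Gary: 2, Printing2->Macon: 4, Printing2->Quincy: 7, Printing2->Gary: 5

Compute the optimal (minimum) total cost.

420

An optimal shipping plan:
  Printing1->Quincy: 50 × £1 = £50
  Printing2->Macon: 20 × £4 = £80
  Printing2->Quincy: 20 × £7 = £140
  Printing2->Gary: 30 × £5 = £150
Total = 50 + 80 + 140 + 150 = £420.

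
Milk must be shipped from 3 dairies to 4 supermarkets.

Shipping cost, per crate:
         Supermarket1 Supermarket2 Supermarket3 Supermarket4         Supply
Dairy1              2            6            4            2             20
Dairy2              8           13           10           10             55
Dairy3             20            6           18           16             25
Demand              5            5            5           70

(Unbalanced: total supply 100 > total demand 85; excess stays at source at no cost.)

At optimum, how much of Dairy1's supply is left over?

An optimal plan:
  Dairy1->Supermarket4: 20 × 2 = 40
  Dairy2->Supermarket1: 5 × 8 = 40
  Dairy2->Supermarket3: 5 × 10 = 50
  Dairy2->Supermarket4: 45 × 10 = 450
  Dairy3->Supermarket2: 5 × 6 = 30
  Dairy3->Supermarket4: 5 × 16 = 80
Total cost = 690.
Dairy1 ships 20 of its 20, leaving 0.

0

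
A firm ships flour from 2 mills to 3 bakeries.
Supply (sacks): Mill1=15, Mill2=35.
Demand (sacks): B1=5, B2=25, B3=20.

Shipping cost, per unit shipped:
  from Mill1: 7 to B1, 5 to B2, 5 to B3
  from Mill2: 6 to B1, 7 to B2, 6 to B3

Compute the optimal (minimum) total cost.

A cheapest plan:
  Mill1->B2: 15 × 5 = 75
  Mill2->B1: 5 × 6 = 30
  Mill2->B2: 10 × 7 = 70
  Mill2->B3: 20 × 6 = 120
Total = 75 + 30 + 70 + 120 = 295.
(Supply check: Mill1 ships 15; Mill2 ships 35.)

295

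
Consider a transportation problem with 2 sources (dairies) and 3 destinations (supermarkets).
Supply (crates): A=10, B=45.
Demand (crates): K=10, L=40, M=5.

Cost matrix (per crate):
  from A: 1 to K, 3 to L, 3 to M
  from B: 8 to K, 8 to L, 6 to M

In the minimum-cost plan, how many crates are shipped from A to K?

10

Solving gives:
  A to K: 10 × 1 = 10
  B to L: 40 × 8 = 320
  B to M: 5 × 6 = 30
Total cost = 360.
So A→K carries 10 crates.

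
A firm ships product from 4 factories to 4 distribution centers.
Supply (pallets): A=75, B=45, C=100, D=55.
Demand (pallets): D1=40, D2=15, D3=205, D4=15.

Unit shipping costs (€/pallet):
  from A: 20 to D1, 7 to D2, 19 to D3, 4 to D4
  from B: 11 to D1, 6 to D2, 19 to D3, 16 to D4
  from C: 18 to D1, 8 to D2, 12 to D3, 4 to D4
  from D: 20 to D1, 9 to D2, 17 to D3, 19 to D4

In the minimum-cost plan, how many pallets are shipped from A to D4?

Optimal shipments:
  A->D2: 10 × €7 = €70
  A->D3: 50 × €19 = €950
  A->D4: 15 × €4 = €60
  B->D1: 40 × €11 = €440
  B->D2: 5 × €6 = €30
  C->D3: 100 × €12 = €1200
  D->D3: 55 × €17 = €935
Total cost = €3685.
So A→D4 carries 15 pallets.

15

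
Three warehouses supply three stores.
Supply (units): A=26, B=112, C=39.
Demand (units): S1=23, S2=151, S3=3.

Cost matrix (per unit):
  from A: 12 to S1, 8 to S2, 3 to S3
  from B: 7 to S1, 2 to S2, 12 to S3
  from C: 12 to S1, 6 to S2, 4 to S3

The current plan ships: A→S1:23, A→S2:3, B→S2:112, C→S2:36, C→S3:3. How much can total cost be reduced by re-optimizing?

9

Current plan cost = 23·12 + 3·8 + 112·2 + 36·6 + 3·4 = 752.
Optimal plan:
  A–S1: 23 units
  A–S3: 3 units
  B–S2: 112 units
  C–S2: 39 units
Optimal cost = 743.
Saving = 752 − 743 = 9.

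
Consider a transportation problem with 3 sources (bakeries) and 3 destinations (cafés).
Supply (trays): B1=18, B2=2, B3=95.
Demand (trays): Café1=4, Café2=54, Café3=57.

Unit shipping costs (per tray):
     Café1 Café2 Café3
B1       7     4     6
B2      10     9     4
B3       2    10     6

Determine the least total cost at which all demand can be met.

One minimum-cost allocation:
  B1->Café2: 18 × 4 = 72
  B2->Café3: 2 × 4 = 8
  B3->Café1: 4 × 2 = 8
  B3->Café2: 36 × 10 = 360
  B3->Café3: 55 × 6 = 330
Total = 72 + 8 + 8 + 360 + 330 = 778.

778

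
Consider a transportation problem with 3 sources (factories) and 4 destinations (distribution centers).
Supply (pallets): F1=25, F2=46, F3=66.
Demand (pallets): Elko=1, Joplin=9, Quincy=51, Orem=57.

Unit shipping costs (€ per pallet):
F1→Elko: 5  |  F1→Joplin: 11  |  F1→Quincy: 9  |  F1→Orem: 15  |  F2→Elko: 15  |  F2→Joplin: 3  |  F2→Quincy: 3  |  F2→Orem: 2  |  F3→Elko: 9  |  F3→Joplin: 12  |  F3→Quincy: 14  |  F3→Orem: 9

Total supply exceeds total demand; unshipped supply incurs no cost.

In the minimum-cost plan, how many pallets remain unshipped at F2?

Minimum-cost shipments:
  F1→Elko: 1 × €5 = €5
  F1→Quincy: 24 × €9 = €216
  F2→Joplin: 9 × €3 = €27
  F2→Quincy: 27 × €3 = €81
  F2→Orem: 10 × €2 = €20
  F3→Orem: 47 × €9 = €423
Total cost = €772.
F2 ships 46 of its 46, leaving 0.

0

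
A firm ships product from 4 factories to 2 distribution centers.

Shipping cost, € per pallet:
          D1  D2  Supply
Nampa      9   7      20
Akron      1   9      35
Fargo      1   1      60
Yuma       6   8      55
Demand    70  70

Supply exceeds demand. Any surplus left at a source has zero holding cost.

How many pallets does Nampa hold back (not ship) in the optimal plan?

An optimal plan:
  Nampa to D2: 10 pallets
  Akron to D1: 35 pallets
  Fargo to D2: 60 pallets
  Yuma to D1: 35 pallets
Total cost = €375.
Nampa ships 10 of its 20, leaving 10.

10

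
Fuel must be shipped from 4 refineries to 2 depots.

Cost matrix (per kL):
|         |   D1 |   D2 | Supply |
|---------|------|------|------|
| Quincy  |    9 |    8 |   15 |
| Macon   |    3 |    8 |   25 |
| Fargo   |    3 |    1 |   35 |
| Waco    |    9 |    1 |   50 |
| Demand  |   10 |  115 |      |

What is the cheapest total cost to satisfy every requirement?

355

An optimal shipping plan:
  Quincy–D2: 15 × 8 = 120
  Macon–D1: 10 × 3 = 30
  Macon–D2: 15 × 8 = 120
  Fargo–D2: 35 × 1 = 35
  Waco–D2: 50 × 1 = 50
Total = 120 + 30 + 120 + 35 + 50 = 355.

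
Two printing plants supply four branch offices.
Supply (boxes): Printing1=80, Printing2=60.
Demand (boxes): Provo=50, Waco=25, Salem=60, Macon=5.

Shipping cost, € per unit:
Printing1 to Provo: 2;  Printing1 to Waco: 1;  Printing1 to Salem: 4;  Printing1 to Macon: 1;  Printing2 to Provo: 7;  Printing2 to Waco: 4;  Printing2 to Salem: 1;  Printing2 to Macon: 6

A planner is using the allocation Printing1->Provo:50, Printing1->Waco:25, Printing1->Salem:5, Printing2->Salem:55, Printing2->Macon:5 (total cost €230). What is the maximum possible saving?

Current plan cost = 50·2 + 25·1 + 5·4 + 55·1 + 5·6 = €230.
Optimal plan:
  Printing1–Provo: 50 boxes
  Printing1–Waco: 25 boxes
  Printing1–Macon: 5 boxes
  Printing2–Salem: 60 boxes
Optimal cost = €190.
Saving = 230 − 190 = €40.

40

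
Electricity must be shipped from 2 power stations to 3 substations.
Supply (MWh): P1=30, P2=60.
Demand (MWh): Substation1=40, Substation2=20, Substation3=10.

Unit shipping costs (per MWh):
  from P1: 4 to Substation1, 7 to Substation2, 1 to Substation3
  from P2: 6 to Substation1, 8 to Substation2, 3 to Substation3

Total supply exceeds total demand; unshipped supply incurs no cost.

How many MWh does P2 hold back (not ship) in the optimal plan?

20

An optimal plan:
  P1->Substation1: 30 × 4 = 120
  P2->Substation1: 10 × 6 = 60
  P2->Substation2: 20 × 8 = 160
  P2->Substation3: 10 × 3 = 30
Total cost = 370.
P2 ships 40 of its 60, leaving 20.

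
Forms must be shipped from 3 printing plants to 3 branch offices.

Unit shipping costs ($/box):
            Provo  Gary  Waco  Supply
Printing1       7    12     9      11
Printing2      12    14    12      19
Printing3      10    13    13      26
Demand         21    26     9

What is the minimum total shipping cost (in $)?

A cheapest plan:
  Printing1 to Provo: 11 × $7 = $77
  Printing2 to Gary: 10 × $14 = $140
  Printing2 to Waco: 9 × $12 = $108
  Printing3 to Provo: 10 × $10 = $100
  Printing3 to Gary: 16 × $13 = $208
Total = 77 + 140 + 108 + 100 + 208 = $633.

633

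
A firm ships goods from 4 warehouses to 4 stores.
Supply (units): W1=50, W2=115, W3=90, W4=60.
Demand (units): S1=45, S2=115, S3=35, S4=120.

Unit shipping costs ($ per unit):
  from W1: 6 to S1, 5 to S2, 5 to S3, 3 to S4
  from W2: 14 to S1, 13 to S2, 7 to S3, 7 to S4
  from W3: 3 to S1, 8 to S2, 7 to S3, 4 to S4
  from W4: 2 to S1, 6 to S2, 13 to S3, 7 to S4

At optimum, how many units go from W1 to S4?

The minimum-cost plan:
  W1->S2: 50 × $5 = $250
  W2->S3: 35 × $7 = $245
  W2->S4: 80 × $7 = $560
  W3->S1: 45 × $3 = $135
  W3->S2: 5 × $8 = $40
  W3->S4: 40 × $4 = $160
  W4->S2: 60 × $6 = $360
Total cost = $1750.
The route W1→S4 is not used.

0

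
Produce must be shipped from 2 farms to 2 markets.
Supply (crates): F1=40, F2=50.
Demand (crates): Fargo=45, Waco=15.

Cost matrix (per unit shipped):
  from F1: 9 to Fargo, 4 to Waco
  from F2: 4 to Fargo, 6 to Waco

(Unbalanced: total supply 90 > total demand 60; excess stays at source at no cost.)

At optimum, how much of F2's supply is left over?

5

Minimum-cost shipments:
  F1->Waco: 15 × 4 = 60
  F2->Fargo: 45 × 4 = 180
Total cost = 240.
F2 ships 45 of its 50, leaving 5.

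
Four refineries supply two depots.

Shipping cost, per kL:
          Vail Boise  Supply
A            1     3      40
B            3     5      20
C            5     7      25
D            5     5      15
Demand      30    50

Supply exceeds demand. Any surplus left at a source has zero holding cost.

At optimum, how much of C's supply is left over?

An optimal plan:
  A→Vail: 5 × 1 = 5
  A→Boise: 35 × 3 = 105
  B→Vail: 20 × 3 = 60
  C→Vail: 5 × 5 = 25
  D→Boise: 15 × 5 = 75
Total cost = 270.
C ships 5 of its 25, leaving 20.

20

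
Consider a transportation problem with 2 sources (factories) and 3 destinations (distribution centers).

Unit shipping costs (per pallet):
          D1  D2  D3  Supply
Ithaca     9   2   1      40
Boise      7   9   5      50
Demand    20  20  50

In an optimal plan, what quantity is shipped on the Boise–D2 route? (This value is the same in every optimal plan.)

The minimum-cost plan:
  Ithaca to D2: 20 pallets
  Ithaca to D3: 20 pallets
  Boise to D1: 20 pallets
  Boise to D3: 30 pallets
Total cost = 350.
The route Boise→D2 is not used.

0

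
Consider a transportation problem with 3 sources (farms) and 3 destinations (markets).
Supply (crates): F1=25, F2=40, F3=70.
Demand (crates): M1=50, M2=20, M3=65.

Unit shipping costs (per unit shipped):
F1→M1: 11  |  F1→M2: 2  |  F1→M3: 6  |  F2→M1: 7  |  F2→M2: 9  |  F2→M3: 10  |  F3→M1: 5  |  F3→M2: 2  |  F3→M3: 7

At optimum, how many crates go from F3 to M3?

Optimal shipments:
  F1→M3: 25 × 6 = 150
  F2→M1: 40 × 7 = 280
  F3→M1: 10 × 5 = 50
  F3→M2: 20 × 2 = 40
  F3→M3: 40 × 7 = 280
Total cost = 800.
So F3→M3 carries 40 crates.

40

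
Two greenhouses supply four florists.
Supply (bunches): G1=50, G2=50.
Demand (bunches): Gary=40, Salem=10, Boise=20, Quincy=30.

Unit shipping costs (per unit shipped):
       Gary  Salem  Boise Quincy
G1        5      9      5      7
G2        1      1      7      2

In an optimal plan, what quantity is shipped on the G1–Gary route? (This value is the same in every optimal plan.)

30

Solving gives:
  G1->Gary: 30 × 5 = 150
  G1->Boise: 20 × 5 = 100
  G2->Gary: 10 × 1 = 10
  G2->Salem: 10 × 1 = 10
  G2->Quincy: 30 × 2 = 60
Total cost = 330.
So G1→Gary carries 30 bunches.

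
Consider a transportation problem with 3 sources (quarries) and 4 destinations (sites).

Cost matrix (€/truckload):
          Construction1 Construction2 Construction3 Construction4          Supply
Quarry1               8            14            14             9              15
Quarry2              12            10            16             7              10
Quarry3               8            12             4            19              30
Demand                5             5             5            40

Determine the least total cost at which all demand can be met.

One minimum-cost allocation:
  Quarry1 to Construction4: 15 × €9 = €135
  Quarry2 to Construction4: 10 × €7 = €70
  Quarry3 to Construction1: 5 × €8 = €40
  Quarry3 to Construction2: 5 × €12 = €60
  Quarry3 to Construction3: 5 × €4 = €20
  Quarry3 to Construction4: 15 × €19 = €285
Total = 135 + 70 + 40 + 60 + 20 + 285 = €610.

610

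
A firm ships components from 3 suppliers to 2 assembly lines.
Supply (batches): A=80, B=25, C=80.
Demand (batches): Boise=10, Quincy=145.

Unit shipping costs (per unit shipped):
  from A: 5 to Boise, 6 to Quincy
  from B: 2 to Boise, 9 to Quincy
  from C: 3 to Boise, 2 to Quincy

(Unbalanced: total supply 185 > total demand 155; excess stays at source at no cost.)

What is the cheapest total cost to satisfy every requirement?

570

A cheapest plan:
  A–Quincy: 65 × 6 = 390
  B–Boise: 10 × 2 = 20
  C–Quincy: 80 × 2 = 160
Total = 390 + 20 + 160 = 570.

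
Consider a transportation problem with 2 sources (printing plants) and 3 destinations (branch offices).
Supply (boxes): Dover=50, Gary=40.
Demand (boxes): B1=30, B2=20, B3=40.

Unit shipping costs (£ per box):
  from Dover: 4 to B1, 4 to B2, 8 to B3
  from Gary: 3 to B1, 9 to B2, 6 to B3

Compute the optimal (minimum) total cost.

Optimal allocation:
  Dover to B1: 30 × £4 = £120
  Dover to B2: 20 × £4 = £80
  Gary to B3: 40 × £6 = £240
Total = 120 + 80 + 240 = £440.

440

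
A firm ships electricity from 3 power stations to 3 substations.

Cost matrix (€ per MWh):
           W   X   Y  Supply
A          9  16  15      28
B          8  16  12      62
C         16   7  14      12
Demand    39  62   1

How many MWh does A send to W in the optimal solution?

Solving gives:
  A->X: 28 × €16 = €448
  B->W: 39 × €8 = €312
  B->X: 22 × €16 = €352
  B->Y: 1 × €12 = €12
  C->X: 12 × €7 = €84
Total cost = €1208.
The route A→W is not used.

0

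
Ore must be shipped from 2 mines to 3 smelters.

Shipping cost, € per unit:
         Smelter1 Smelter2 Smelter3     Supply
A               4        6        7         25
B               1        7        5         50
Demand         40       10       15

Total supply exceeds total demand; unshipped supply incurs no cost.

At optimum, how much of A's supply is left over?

10

An optimal plan:
  A to Smelter2: 10 tons
  A to Smelter3: 5 tons
  B to Smelter1: 40 tons
  B to Smelter3: 10 tons
Total cost = €185.
A ships 15 of its 25, leaving 10.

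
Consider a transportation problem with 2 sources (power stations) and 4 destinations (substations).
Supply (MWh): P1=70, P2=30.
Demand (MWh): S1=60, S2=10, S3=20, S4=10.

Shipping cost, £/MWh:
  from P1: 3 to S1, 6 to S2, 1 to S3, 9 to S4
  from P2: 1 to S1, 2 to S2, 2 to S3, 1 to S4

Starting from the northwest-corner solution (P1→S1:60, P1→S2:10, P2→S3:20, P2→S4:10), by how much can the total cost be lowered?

80

Current plan cost = 60·3 + 10·6 + 20·2 + 10·1 = £290.
Optimal plan:
  P1→S1: 50 × £3 = £150
  P1→S3: 20 × £1 = £20
  P2→S1: 10 × £1 = £10
  P2→S2: 10 × £2 = £20
  P2→S4: 10 × £1 = £10
Optimal cost = £210.
Saving = 290 − 210 = £80.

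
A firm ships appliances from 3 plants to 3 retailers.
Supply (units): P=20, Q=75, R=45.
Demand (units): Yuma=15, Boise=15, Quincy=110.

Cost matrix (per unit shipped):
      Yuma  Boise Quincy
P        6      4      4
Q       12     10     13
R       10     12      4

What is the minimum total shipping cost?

One minimum-cost allocation:
  P→Quincy: 20 × 4 = 80
  Q→Yuma: 15 × 12 = 180
  Q→Boise: 15 × 10 = 150
  Q→Quincy: 45 × 13 = 585
  R→Quincy: 45 × 4 = 180
Total = 80 + 180 + 150 + 585 + 180 = 1175.

1175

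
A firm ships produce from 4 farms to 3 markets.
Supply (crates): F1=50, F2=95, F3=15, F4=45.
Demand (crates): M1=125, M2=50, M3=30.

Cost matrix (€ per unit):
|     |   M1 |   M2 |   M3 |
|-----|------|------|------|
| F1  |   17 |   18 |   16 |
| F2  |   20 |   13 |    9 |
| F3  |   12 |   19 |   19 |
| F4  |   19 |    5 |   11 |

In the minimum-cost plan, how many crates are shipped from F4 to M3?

Optimal shipments:
  F1–M1: 50 × €17 = €850
  F2–M1: 60 × €20 = €1200
  F2–M2: 5 × €13 = €65
  F2–M3: 30 × €9 = €270
  F3–M1: 15 × €12 = €180
  F4–M2: 45 × €5 = €225
Total cost = €2790.
The route F4→M3 is not used.

0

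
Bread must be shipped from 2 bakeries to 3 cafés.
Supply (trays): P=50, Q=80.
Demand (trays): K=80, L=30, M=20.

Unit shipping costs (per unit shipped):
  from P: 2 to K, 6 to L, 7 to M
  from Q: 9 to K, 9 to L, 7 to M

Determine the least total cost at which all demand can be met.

780

Optimal allocation:
  P->K: 50 × 2 = 100
  Q->K: 30 × 9 = 270
  Q->L: 30 × 9 = 270
  Q->M: 20 × 7 = 140
Total = 100 + 270 + 270 + 140 = 780.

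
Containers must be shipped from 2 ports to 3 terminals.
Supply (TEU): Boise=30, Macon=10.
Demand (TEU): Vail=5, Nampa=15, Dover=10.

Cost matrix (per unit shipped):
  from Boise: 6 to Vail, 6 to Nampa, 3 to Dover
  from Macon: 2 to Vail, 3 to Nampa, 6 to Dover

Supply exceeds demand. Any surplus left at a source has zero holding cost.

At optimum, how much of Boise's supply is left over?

Minimum-cost shipments:
  Boise to Nampa: 10 × 6 = 60
  Boise to Dover: 10 × 3 = 30
  Macon to Vail: 5 × 2 = 10
  Macon to Nampa: 5 × 3 = 15
Total cost = 115.
Boise ships 20 of its 30, leaving 10.

10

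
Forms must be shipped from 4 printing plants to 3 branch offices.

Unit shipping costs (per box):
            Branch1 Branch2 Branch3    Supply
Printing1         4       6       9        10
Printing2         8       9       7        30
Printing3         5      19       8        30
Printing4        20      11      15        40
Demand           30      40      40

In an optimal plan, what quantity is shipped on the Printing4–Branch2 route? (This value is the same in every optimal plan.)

The minimum-cost plan:
  Printing1->Branch1: 10 boxes
  Printing2->Branch3: 30 boxes
  Printing3->Branch1: 20 boxes
  Printing3->Branch3: 10 boxes
  Printing4->Branch2: 40 boxes
Total cost = 870.
So Printing4→Branch2 carries 40 boxes.

40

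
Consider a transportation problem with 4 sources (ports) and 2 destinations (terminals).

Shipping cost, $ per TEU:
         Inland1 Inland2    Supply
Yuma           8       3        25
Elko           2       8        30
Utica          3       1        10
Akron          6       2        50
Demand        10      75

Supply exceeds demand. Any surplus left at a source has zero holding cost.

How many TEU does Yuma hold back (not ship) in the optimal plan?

10

Minimum-cost shipments:
  Yuma–Inland2: 15 × $3 = $45
  Elko–Inland1: 10 × $2 = $20
  Utica–Inland2: 10 × $1 = $10
  Akron–Inland2: 50 × $2 = $100
Total cost = $175.
Yuma ships 15 of its 25, leaving 10.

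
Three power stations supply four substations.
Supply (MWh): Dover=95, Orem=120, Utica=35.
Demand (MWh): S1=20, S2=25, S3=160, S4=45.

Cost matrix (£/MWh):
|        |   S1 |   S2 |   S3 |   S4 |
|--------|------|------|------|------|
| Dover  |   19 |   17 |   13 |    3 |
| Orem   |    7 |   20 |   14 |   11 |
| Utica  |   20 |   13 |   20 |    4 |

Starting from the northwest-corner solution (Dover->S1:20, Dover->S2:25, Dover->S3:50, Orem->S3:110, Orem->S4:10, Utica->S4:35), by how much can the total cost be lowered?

Current plan cost = 20·19 + 25·17 + 50·13 + 110·14 + 10·11 + 35·4 = £3245.
Optimal plan:
  Dover to S3: 60 × £13 = £780
  Dover to S4: 35 × £3 = £105
  Orem to S1: 20 × £7 = £140
  Orem to S3: 100 × £14 = £1400
  Utica to S2: 25 × £13 = £325
  Utica to S4: 10 × £4 = £40
Optimal cost = £2790.
Saving = 3245 − 2790 = £455.

455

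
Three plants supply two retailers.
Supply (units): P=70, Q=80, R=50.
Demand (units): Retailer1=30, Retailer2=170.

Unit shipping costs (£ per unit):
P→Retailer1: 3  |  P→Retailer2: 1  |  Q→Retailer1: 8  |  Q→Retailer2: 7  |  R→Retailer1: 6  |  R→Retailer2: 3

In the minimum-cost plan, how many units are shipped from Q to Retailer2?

50

Solving gives:
  P→Retailer2: 70 × £1 = £70
  Q→Retailer1: 30 × £8 = £240
  Q→Retailer2: 50 × £7 = £350
  R→Retailer2: 50 × £3 = £150
Total cost = £810.
So Q→Retailer2 carries 50 units.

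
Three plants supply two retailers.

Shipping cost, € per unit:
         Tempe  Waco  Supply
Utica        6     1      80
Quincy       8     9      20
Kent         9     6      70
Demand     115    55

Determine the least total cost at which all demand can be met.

995

Optimal allocation:
  Utica to Tempe: 25 × €6 = €150
  Utica to Waco: 55 × €1 = €55
  Quincy to Tempe: 20 × €8 = €160
  Kent to Tempe: 70 × €9 = €630
Total = 150 + 55 + 160 + 630 = €995.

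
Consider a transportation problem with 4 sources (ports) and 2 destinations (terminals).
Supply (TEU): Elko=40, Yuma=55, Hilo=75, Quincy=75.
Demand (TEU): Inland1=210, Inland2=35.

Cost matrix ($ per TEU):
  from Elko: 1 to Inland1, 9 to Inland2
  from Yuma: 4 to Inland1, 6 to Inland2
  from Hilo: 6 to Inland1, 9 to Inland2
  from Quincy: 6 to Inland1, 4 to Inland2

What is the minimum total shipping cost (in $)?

1090

A cheapest plan:
  Elko→Inland1: 40 TEU
  Yuma→Inland1: 55 TEU
  Hilo→Inland1: 75 TEU
  Quincy→Inland1: 40 TEU
  Quincy→Inland2: 35 TEU
Total cost = $1090.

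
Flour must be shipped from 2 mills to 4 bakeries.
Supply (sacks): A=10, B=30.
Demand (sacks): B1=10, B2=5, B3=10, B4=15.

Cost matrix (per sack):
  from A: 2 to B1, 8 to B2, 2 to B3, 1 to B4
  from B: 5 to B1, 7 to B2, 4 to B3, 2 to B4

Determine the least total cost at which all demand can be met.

125

A cheapest plan:
  A–B1: 10 × 2 = 20
  B–B2: 5 × 7 = 35
  B–B3: 10 × 4 = 40
  B–B4: 15 × 2 = 30
Total = 20 + 35 + 40 + 30 = 125.
(Supply check: A ships 10; B ships 30.)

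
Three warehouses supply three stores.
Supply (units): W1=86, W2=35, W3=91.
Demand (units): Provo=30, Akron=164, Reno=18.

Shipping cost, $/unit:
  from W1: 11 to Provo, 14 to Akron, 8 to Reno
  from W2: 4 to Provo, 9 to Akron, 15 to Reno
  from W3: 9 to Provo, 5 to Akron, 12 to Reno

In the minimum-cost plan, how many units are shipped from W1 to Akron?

Solving gives:
  W1–Akron: 68 units
  W1–Reno: 18 units
  W2–Provo: 30 units
  W2–Akron: 5 units
  W3–Akron: 91 units
Total cost = $1716.
So W1→Akron carries 68 units.

68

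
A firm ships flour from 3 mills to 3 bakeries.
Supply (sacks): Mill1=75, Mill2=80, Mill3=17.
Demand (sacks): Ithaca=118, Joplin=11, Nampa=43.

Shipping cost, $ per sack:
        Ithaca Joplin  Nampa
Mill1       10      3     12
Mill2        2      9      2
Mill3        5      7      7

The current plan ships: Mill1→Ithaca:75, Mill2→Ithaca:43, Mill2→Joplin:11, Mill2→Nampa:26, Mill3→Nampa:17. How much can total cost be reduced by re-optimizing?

188

Current plan cost = 75·10 + 43·2 + 11·9 + 26·2 + 17·7 = $1106.
Optimal plan:
  Mill1 to Ithaca: 64 × $10 = $640
  Mill1 to Joplin: 11 × $3 = $33
  Mill2 to Ithaca: 37 × $2 = $74
  Mill2 to Nampa: 43 × $2 = $86
  Mill3 to Ithaca: 17 × $5 = $85
Optimal cost = $918.
Saving = 1106 − 918 = $188.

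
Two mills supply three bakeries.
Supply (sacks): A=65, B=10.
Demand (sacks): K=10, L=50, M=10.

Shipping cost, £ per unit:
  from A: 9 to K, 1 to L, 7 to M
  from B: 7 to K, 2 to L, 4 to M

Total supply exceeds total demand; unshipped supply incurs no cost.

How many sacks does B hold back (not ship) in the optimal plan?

Minimum-cost shipments:
  A→K: 10 × £9 = £90
  A→L: 50 × £1 = £50
  B→M: 10 × £4 = £40
Total cost = £180.
B ships 10 of its 10, leaving 0.

0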